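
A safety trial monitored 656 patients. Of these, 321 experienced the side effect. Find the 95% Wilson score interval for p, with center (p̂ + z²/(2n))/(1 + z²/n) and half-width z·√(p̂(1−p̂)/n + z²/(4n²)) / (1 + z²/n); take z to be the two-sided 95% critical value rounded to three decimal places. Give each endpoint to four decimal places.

(0.4512, 0.5275)

Here p̂ = 321/656 = 0.48933 and z = 1.960 (z² = 3.841600).
1 + z²/n = 1.005856.
Center = (0.48933 + 0.002928)/1.005856 = 0.48939.
Radicand: p̂(1−p̂)/n + z²/(4n²) = 0.000380924 + 0.000002232 = 0.000383156.
Half-width = z·√(radicand)/denom = 1.960·0.019574/1.005856 = 0.03814.
Interval: 0.48939 ± 0.03814 → (0.4512, 0.5275).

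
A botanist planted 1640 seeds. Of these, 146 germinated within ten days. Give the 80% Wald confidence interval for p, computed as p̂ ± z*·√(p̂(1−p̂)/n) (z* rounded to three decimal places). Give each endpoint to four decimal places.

The sample proportion is 146/1640 = 0.08902.
Standard error of p̂: √(0.081099/1640) = √0.000049451 = 0.007032.
For 80% confidence, z* = 1.282.
Margin of error: 1.282 × 0.007032 = 0.00902.
So the interval runs from 0.0800 to 0.0980.

(0.0800, 0.0980)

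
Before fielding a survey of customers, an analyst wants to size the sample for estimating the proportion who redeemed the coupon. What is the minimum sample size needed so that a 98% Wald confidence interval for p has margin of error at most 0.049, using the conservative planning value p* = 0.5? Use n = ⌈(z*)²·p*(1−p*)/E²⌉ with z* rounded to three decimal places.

The 98% critical value is z* = 2.326.
p*(1−p*) = 0.2500.
Required n before rounding: 5.410276 × 0.2500 / 0.049² = 563.336.
⌈563.336⌉ = 564.

n = 564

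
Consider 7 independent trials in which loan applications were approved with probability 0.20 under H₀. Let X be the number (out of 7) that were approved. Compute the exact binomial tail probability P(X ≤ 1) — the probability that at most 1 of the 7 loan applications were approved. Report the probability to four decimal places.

X ~ Binomial(n=7, p=0.20).
P(X ≤ 1) = C(7,0)·0.20^0·0.80^7 + C(7,1)·0.20^1·0.80^6.
= 0.209715 + 0.367002 = 0.5767.

P = 0.5767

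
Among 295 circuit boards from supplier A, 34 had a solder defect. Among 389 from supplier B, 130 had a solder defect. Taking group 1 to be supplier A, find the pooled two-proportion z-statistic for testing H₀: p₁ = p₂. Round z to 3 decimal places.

z = -6.642

p̂₁ = 34/295 = 0.11525, p̂₂ = 130/389 = 0.33419.
Pooled p̂ = (34+130)/(295+389) = 164/684 = 0.23977.
SE = √[p̂(1−p̂)(1/n₁+1/n₂)] = √[0.23977·0.76023·(1/295+1/389)] ≈ 0.032962.
z = (p̂₁ − p̂₂)/SE = (0.11525 − 0.33419)/0.032962 = -0.21894/0.032962 = -6.642.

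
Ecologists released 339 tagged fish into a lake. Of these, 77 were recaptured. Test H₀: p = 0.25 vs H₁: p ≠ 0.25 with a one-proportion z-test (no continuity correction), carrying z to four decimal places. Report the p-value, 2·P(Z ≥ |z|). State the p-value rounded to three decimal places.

p-value = 0.331

With x = 77 successes in n = 339, p̂ = 0.22714.
Null standard error: √(0.25·0.75/339) = √0.000553097 = 0.023518.
Test statistic (full precision, shown to 4 dp): z = (77/339 − 0.25)/SE₀ ≈ -0.9721.
From the standard normal, 2·P(Z ≥ |z|) = 0.331.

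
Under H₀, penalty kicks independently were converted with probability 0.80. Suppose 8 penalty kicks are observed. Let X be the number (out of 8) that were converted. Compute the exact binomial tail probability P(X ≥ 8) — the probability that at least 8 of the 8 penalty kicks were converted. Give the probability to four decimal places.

X ~ Binomial(n=8, p=0.80).
P(X ≥ 8) = C(8,8)·0.80^8·0.20^0.
= 0.167772 = 0.1678.

P = 0.1678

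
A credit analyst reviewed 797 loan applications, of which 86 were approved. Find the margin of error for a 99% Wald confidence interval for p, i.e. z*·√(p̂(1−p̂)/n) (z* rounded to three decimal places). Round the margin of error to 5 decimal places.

ME = 0.02831

Sample proportion p̂ = 86/797 = 0.10790.
SE(p̂) = √(0.10790·0.89210/797) = 0.010990.
z* = 2.576 at the 99% level.
So ME = 0.02831.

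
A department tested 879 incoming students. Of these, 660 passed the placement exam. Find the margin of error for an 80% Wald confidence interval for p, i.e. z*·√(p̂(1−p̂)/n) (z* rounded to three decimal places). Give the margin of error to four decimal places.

Sample proportion p̂ = 660/879 = 0.75085.
Standard error of p̂: √(0.187073/879) = √0.000212824 = 0.014589.
z* = 1.282 at the 80% level.
ME = 1.282·0.014589 = 0.0187.

ME = 0.0187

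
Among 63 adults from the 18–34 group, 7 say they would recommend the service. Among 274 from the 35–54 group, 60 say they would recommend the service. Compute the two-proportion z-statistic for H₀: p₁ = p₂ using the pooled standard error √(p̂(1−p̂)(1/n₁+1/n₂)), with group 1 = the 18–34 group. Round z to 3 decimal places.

Sample proportions: p̂₁ = 7/63 = 0.11111 and p̂₂ = 60/274 = 0.21898.
Pooled p̂ = (7+60)/(63+274) = 67/337 = 0.19881.
Pooled SE = √[0.1592864·0.01952265] ≈ 0.055765.
z = (p̂₁ − p̂₂)/SE = (0.11111 − 0.21898)/0.055765 = -0.10787/0.055765 = -1.934.

z = -1.934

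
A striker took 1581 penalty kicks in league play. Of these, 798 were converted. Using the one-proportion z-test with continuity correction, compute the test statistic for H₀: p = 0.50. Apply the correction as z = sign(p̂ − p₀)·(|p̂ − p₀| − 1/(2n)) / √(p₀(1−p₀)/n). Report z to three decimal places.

z = 0.352

With x = 798 successes in n = 1581, p̂ = 0.50474. p̂ − p₀ = 0.004744.
Continuity correction 1/(2n) = 1/3162 = 0.000316.
Corrected numerator: |0.004744| − 0.000316 = 0.004428.
Under H₀, SE = √(p₀(1−p₀)/n) = √(0.50·0.50/1581) = √0.000158128 = 0.012575.
z = (+)0.004428/0.012575 = 0.352.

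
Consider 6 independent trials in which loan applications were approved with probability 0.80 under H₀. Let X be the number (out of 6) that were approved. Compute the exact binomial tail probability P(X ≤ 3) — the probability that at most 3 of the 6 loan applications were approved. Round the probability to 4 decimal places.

X ~ Binomial(n=6, p=0.80).
P(X ≤ 3) = C(6,0)·0.80^0·0.20^6 + C(6,1)·0.80^1·0.20^5 + C(6,2)·0.80^2·0.20^4 + C(6,3)·0.80^3·0.20^3.
= 0.000064 + 0.001536 + 0.015360 + 0.081920 = 0.0989.

P = 0.0989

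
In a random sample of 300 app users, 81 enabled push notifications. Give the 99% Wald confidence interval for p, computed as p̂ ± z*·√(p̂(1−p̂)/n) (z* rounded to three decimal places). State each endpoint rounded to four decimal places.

Sample proportion p̂ = 81/300 = 0.27000.
Standard error of p̂: √(0.197100/300) = √0.000657000 = 0.025632.
z* = 2.576 at the 99% level.
Margin of error: 2.576 × 0.025632 = 0.06603.
Interval: 0.27000 ± 0.06603 → (0.2040, 0.3360).

(0.2040, 0.3360)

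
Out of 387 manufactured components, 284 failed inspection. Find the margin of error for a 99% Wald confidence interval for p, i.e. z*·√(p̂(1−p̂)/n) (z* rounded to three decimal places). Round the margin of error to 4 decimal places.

ME = 0.0579

p̂ = 284/387 = 0.73385.
SE = √(p̂(1−p̂)/n) = √(0.195314/387) = 0.022465.
z* = 2.576 at the 99% level.
So ME = 0.0579.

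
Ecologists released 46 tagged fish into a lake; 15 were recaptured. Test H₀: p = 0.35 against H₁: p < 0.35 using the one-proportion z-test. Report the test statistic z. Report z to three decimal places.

p̂ = 15/46 = 0.32609.
Under H₀, SE = √(p₀(1−p₀)/n) = √(0.35·0.65/46) = √0.004945652 = 0.070325.
Test statistic: z = -0.02391/0.070325 = -0.340.

z = -0.340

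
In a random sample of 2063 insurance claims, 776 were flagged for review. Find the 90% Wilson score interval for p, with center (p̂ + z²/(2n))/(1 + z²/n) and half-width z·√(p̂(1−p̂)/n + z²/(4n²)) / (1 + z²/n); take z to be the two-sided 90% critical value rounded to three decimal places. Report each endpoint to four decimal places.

(0.3588, 0.3938)

p̂ = 776/2063 = 0.37615; z = 1.645, so z² = 2.706025.
Denominator 1 + z²/n = 1 + 2.706025/2063 = 1.001312.
Center = (0.37615 + 0.000656)/1.001312 = 0.37631.
Radicand: p̂(1−p̂)/n + z²/(4n²) = 0.000113748 + 0.000000159 = 0.000113907.
Half-width = 1.645·√0.000113907/1.001312 = 0.01753.
So the interval runs from 0.3588 to 0.3938.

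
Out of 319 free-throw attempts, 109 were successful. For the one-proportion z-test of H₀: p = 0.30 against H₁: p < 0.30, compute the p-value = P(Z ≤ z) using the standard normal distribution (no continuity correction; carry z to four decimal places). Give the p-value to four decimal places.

p-value = 0.9479

Sample proportion p̂ = 109/319 = 0.34169.
Null standard error: √(0.30·0.70/319) = √0.000658307 = 0.025657.
Test statistic (full precision, shown to 4 dp): z = (109/319 − 0.30)/SE₀ ≈ 1.6250.
From the standard normal, P(Z ≤ z) = 0.9479.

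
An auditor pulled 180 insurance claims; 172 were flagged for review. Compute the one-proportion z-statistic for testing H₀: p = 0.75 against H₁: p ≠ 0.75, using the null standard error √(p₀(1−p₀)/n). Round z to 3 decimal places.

z = 6.369

Sample proportion p̂ = 172/180 = 0.95556.
Under H₀, SE = √(p₀(1−p₀)/n) = √(0.75·0.25/180) = √0.001041667 = 0.032275.
z = (p̂ − p₀)/SE = (0.95556 − 0.75)/0.032275 = 6.369.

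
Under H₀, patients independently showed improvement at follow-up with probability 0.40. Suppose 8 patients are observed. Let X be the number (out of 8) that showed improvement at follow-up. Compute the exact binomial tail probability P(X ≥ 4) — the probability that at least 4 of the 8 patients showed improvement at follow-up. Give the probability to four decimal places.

X is binomial with n = 8 and p = 0.40.
P(X ≥ 4) = Σ_{j=4}^{8} C(8,j)·0.40^j·0.60^{8−j}.
= 0.232243 + 0.123863 + 0.041288 + 0.007864 + 0.000655 = 0.4059.

P = 0.4059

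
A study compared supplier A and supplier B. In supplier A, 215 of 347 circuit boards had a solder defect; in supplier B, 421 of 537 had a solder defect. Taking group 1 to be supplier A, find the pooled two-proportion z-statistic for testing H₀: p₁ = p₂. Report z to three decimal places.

p̂₁ = 215/347 = 0.61960, p̂₂ = 421/537 = 0.78399.
Pooling: p̂ = 636/884 = 0.71946.
SE = √[p̂(1−p̂)(1/n₁+1/n₂)] = √[0.71946·0.28054·(1/347+1/537)] ≈ 0.030944.
z = (p̂₁ − p̂₂)/SE = (0.61960 − 0.78399)/0.030944 = -0.16439/0.030944 = -5.312.

z = -5.312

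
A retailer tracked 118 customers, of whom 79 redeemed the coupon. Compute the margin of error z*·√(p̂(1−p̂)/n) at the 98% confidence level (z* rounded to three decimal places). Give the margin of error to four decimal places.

Sample proportion p̂ = 79/118 = 0.66949.
Standard error of p̂: √(0.221273/118) = √0.001875192 = 0.043303.
z* = 2.326 at the 98% level.
ME = 2.326·0.043303 = 0.1007.

ME = 0.1007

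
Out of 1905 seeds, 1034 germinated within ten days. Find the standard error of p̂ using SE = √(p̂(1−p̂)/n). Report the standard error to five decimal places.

The sample proportion is 1034/1905 = 0.54278.
p̂(1−p̂) = 0.248170.
Dividing by n and taking the root: √0.000130273 = 0.01141.

SE = 0.01141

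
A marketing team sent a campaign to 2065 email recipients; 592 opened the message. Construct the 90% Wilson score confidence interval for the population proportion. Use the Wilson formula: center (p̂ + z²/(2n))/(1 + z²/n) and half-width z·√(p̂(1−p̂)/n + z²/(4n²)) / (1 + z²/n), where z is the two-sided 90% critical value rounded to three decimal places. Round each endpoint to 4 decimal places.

Here p̂ = 592/2065 = 0.28668 and z = 1.645 (z² = 2.706025).
1 + z²/n = 1.001310.
Adjusted center: (0.28668 + z²/(2n))/1.001310 = 0.28696.
Radicand: p̂(1−p̂)/n + z²/(4n²) = 0.000099029 + 0.000000159 = 0.000099188.
Half-width = z·√(radicand)/denom = 1.645·0.009959/1.001310 = 0.01636.
CI: 0.28696 ± 0.01636 = (0.2706, 0.3033).

(0.2706, 0.3033)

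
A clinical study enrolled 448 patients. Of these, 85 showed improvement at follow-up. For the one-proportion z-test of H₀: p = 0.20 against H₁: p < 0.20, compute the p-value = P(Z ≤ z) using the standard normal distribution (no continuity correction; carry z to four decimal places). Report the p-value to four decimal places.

p-value = 0.2935

The sample proportion is 85/448 = 0.18973.
Under H₀, SE = √(p₀(1−p₀)/n) = √(0.20·0.80/448) = √0.000357143 = 0.018898.
Test statistic (full precision, shown to 4 dp): z = (85/448 − 0.20)/SE₀ ≈ -0.5433.
p-value = P(Z ≤ z) with z = -0.5433 → 0.2935.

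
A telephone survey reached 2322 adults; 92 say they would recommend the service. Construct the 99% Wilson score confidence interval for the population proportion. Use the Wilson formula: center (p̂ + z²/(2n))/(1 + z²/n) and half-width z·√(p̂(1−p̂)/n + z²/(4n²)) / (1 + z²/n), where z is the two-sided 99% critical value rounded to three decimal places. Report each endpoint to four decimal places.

(0.0304, 0.0514)

p̂ = 92/2322 = 0.03962; z = 2.576, so z² = 6.635776.
Denominator 1 + z²/n = 1 + 6.635776/2322 = 1.002858.
Center = (0.03962 + 0.001429)/1.002858 = 0.04093.
Radicand: p̂(1−p̂)/n + z²/(4n²) = 0.000016387 + 0.000000308 = 0.000016695.
Half-width = 2.576·√0.000016695/1.002858 = 0.01050.
So the interval runs from 0.0304 to 0.0514.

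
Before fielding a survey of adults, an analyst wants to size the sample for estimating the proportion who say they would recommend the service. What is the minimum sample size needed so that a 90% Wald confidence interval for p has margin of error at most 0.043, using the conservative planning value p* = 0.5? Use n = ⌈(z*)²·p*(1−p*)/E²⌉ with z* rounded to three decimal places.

n = 366

For 90% confidence, z* = 1.645.
p*(1−p*) = 0.2500.
Required n before rounding: 2.706025 × 0.2500 / 0.043² = 365.877.
⌈365.877⌉ = 366.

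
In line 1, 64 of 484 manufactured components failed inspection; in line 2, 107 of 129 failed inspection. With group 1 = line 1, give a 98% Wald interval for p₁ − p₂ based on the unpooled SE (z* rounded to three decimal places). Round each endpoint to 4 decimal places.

(-0.7822, -0.6123)

p̂₁ = 64/484 = 0.13223, p̂₂ = 107/129 = 0.82946; p̂₁ − p̂₂ = -0.69723.
Unpooled SE = √(p̂₁(1−p̂₁)/n₁ + p̂₂(1−p̂₂)/n₂) = √(0.000237079 + 0.001096572) = 0.036519.
z* = 2.326 at the 98% level. Margin = 2.326·0.036519 = 0.08494.
So the interval runs from -0.7822 to -0.6123.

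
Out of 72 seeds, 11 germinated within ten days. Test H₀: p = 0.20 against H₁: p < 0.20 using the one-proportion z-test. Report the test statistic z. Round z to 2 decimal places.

z = -1.00

The sample proportion is 11/72 = 0.15278.
Null standard error: √(0.20·0.80/72) = √0.002222222 = 0.047140.
z = (p̂ − p₀)/SE = (0.15278 − 0.20)/0.047140 = -1.00.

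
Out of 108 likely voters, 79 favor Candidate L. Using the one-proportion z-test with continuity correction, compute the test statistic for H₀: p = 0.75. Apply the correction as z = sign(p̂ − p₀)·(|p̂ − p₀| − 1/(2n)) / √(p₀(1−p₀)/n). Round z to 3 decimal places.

z = -0.333

p̂ = 79/108 = 0.73148. p̂ − p₀ = -0.018519.
Continuity correction 1/(2n) = 1/216 = 0.004630.
Corrected numerator: |-0.018519| − 0.004630 = 0.013889.
Null standard error: √(0.75·0.25/108) = √0.001736111 = 0.041667.
z = −0.013889/0.041667 = -0.333.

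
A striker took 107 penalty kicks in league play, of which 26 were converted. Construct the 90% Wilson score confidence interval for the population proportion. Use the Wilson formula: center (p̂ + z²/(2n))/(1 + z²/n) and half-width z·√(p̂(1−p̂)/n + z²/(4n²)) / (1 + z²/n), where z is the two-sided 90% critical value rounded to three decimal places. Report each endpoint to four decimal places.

(0.1817, 0.3170)

p̂ = 26/107 = 0.24299; z = 1.645, so z² = 2.706025.
Denominator 1 + z²/n = 1 + 2.706025/107 = 1.025290.
Adjusted center: (0.24299 + z²/(2n))/1.025290 = 0.24933.
Radicand: p̂(1−p̂)/n + z²/(4n²) = 0.001719123 + 0.000059089 = 0.001778212.
Half-width = 1.645·√0.001778212/1.025290 = 0.06766.
CI: 0.24933 ± 0.06766 = (0.1817, 0.3170).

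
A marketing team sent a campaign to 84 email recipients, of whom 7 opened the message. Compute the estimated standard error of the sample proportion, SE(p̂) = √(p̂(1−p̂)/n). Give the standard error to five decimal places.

Sample proportion p̂ = 7/84 = 0.08333.
p̂(1−p̂) = 0.08333·0.91667 = 0.076386.
SE = √(0.076386/84) = √0.000909357 = 0.03016.

SE = 0.03016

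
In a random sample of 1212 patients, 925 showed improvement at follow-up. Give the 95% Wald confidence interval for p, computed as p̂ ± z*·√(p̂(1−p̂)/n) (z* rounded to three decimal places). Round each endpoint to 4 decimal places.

(0.7393, 0.7871)

p̂ = 925/1212 = 0.76320.
Standard error of p̂: √(0.180725/1212) = √0.000149113 = 0.012211.
For 95% confidence, z* = 1.960.
Margin of error: 1.960 × 0.012211 = 0.02393.
Interval: 0.76320 ± 0.02393 → (0.7393, 0.7871).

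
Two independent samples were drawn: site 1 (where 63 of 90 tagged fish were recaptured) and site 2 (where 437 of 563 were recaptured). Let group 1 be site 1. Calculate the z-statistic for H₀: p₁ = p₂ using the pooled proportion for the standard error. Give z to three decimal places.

Sample proportions: p̂₁ = 63/90 = 0.70000 and p̂₂ = 437/563 = 0.77620.
Pooled p̂ = (63+437)/(90+563) = 500/653 = 0.76570.
SE = √[p̂(1−p̂)(1/n₁+1/n₂)] = √[0.76570·0.23430·(1/90+1/563)] ≈ 0.048084.
z = (p̂₁ − p̂₂)/SE = (0.70000 − 0.77620)/0.048084 = -0.07620/0.048084 = -1.585.

z = -1.585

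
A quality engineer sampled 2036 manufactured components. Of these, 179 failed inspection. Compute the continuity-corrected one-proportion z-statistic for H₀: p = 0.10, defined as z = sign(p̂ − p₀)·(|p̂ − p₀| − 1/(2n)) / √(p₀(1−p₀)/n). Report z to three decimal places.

Sample proportion p̂ = 179/2036 = 0.08792. p̂ − p₀ = -0.012083.
Continuity correction 1/(2n) = 1/4072 = 0.000246.
Corrected numerator: |-0.012083| − 0.000246 = 0.011837.
Under H₀, SE = √(p₀(1−p₀)/n) = √(0.10·0.90/2036) = √0.000044204 = 0.006649.
z = (−)0.011837/0.006649 = -1.780.

z = -1.780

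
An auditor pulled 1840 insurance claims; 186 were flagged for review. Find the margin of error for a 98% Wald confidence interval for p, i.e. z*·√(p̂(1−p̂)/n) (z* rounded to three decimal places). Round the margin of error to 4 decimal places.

With x = 186 successes in n = 1840, p̂ = 0.10109.
SE = √(p̂(1−p̂)/n) = √(0.090868/1840) = 0.007027.
For 98% confidence, z* = 2.326.
ME = 2.326·0.007027 = 0.0163.

ME = 0.0163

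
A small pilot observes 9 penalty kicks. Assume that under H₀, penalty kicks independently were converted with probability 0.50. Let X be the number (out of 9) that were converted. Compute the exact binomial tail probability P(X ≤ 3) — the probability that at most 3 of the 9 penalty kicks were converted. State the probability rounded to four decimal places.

X ~ Binomial(n=9, p=0.50).
P(X ≤ 3) = C(9,0)·0.50^0·0.50^9 + C(9,1)·0.50^1·0.50^8 + C(9,2)·0.50^2·0.50^7 + C(9,3)·0.50^3·0.50^6.
= 0.001953 + 0.017578 + 0.070312 + 0.164062 = 0.2539.

P = 0.2539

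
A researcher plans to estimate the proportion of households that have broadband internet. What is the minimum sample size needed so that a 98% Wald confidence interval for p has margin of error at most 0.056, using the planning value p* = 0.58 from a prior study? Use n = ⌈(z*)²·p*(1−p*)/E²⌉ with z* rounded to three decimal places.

n = 421

The 98% critical value is z* = 2.326.
p*(1−p*) = 0.58·0.42 = 0.2436.
(z*)²·p*(1−p*)/E² = 5.410276·0.2436/0.003136 = 420.263.
Rounding up, n = 421.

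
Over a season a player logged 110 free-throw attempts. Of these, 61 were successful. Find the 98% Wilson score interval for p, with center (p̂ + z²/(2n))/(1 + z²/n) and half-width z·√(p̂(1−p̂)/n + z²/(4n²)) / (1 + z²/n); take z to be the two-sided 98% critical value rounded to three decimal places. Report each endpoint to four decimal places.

Here p̂ = 61/110 = 0.55455 and z = 2.326 (z² = 5.410276).
Denominator 1 + z²/n = 1 + 5.410276/110 = 1.049184.
Adjusted center: (0.55455 + z²/(2n))/1.049184 = 0.55199.
Radicand: p̂(1−p̂)/n + z²/(4n²) = 0.002245680 + 0.000111783 = 0.002357463.
Half-width = z·√(radicand)/denom = 2.326·0.048554/1.049184 = 0.10764.
CI: 0.55199 ± 0.10764 = (0.4443, 0.6596).

(0.4443, 0.6596)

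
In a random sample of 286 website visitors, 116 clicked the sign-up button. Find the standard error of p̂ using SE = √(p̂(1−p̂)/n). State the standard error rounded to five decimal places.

The sample proportion is 116/286 = 0.40559.
p̂(1−p̂) = 0.40559·0.59441 = 0.241087.
Dividing by n and taking the root: √0.000842962 = 0.02903.

SE = 0.02903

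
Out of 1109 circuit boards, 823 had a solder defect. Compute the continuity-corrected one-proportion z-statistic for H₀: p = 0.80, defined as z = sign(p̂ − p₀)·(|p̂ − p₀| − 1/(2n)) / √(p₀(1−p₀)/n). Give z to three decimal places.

z = -4.782

Sample proportion p̂ = 823/1109 = 0.74211. p̂ − p₀ = -0.057890.
Continuity correction 1/(2n) = 1/2218 = 0.000451.
Corrected numerator: |-0.057890| − 0.000451 = 0.057439.
SE₀ = √(0.80·0.20/1109) = 0.012011.
z = (−)0.057439/0.012011 = -4.782.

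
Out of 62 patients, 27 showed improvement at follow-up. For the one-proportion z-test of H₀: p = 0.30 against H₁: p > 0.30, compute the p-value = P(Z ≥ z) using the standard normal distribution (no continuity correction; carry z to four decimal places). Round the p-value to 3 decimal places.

p-value = 0.010

p̂ = 27/62 = 0.43548.
Under H₀, SE = √(p₀(1−p₀)/n) = √(0.30·0.70/62) = √0.003387097 = 0.058199.
Test statistic (full precision, shown to 4 dp): z = (27/62 − 0.30)/SE₀ ≈ 2.3280.
From the standard normal, P(Z ≥ z) = 0.010.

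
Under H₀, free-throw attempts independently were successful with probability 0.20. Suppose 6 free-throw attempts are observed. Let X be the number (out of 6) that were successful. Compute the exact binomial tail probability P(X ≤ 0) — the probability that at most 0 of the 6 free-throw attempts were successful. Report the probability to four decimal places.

P = 0.2621

X ~ Binomial(n=6, p=0.20).
P(X ≤ 0) = C(6,0)·0.20^0·0.80^6.
= 0.262144 = 0.2621.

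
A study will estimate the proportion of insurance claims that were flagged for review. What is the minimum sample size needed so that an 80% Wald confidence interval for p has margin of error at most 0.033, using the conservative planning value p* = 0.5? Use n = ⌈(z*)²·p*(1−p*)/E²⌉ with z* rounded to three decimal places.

The 80% critical value is z* = 1.282.
p*(1−p*) = 0.2500.
(z*)²·p*(1−p*)/E² = 1.643524·0.2500/0.001089 = 377.301.
Rounding up, n = 378.

n = 378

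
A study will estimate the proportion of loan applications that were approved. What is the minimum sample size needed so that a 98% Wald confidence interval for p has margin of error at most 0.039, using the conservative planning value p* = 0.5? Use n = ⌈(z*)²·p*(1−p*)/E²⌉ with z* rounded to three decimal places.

z* = 2.326 at the 98% level.
p*(1−p*) = 0.50·0.50 = 0.2500.
Required n before rounding: 5.410276 × 0.2500 / 0.039² = 889.263.
Rounding up, n = 890.

n = 890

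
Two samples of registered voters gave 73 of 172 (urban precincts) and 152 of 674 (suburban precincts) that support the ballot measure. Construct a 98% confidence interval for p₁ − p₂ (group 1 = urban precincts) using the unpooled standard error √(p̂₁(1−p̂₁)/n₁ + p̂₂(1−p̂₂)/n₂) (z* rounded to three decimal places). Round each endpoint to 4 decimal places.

p̂₁ = 0.42442, p̂₂ = 0.22552, so the observed difference is 0.19890.
Unpooled SE = √(p̂₁(1−p̂₁)/n₁ + p̂₂(1−p̂₂)/n₂) = √(0.001420276 + 0.000259140) = 0.040981.
The 98% critical value is z* = 2.326. Margin of error = 0.09532.
So the interval runs from 0.1036 to 0.2942.

(0.1036, 0.2942)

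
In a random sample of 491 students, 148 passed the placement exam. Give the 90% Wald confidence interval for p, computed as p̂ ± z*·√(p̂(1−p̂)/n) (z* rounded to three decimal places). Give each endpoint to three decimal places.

With x = 148 successes in n = 491, p̂ = 0.30143.
SE(p̂) = √(0.30143·0.69857/491) = 0.020709.
The 90% critical value is z* = 1.645.
Margin = 1.645·0.020709 = 0.03407.
So the interval runs from 0.267 to 0.335.

(0.267, 0.335)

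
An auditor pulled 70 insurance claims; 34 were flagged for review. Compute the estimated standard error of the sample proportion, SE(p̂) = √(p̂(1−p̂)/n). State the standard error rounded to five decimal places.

The sample proportion is 34/70 = 0.48571.
p̂(1−p̂) = 0.48571·0.51429 = 0.249796.
SE = √(0.249796/70) = 0.05974.

SE = 0.05974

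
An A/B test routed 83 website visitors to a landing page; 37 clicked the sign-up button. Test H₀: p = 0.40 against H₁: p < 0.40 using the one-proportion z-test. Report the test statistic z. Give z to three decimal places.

With x = 37 successes in n = 83, p̂ = 0.44578.
Under H₀, SE = √(p₀(1−p₀)/n) = √(0.40·0.60/83) = √0.002891566 = 0.053773.
z = (0.44578 − 0.40)/0.053773 = 0.04578/0.053773 = 0.851.

z = 0.851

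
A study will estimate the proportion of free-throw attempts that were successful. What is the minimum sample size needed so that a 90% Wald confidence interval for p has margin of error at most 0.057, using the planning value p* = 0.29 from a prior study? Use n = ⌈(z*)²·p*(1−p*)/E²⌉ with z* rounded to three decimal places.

The 90% critical value is z* = 1.645.
p*(1−p*) = 0.2059.
Required n before rounding: 2.706025 × 0.2059 / 0.057² = 171.490.
Rounding up, n = 172.

n = 172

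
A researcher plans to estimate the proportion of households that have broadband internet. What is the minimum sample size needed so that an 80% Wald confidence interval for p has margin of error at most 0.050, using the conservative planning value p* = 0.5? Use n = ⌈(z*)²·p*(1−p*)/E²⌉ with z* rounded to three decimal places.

The 80% critical value is z* = 1.282.
p*(1−p*) = 0.2500.
(z*)²·p*(1−p*)/E² = 1.643524·0.2500/0.002500 = 164.352.
Rounding up, n = 165.

n = 165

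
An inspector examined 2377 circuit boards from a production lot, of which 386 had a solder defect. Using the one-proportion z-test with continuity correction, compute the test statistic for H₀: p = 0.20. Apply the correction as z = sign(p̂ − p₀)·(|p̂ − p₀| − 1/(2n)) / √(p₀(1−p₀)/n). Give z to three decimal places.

z = -4.559

With x = 386 successes in n = 2377, p̂ = 0.16239. p̂ − p₀ = -0.037610.
1/(2n) = 0.000210.
Corrected numerator: |-0.037610| − 0.000210 = 0.037400.
SE₀ = √(0.20·0.80/2377) = 0.008204.
z = (−)0.037400/0.008204 = -4.559.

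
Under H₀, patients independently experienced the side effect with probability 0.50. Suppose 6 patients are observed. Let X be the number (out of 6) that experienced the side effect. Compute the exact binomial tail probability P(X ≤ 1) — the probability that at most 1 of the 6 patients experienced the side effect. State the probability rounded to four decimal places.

P = 0.1094

X is binomial with n = 6 and p = 0.50.
P(X ≤ 1) = C(6,0)·0.50^0·0.50^6 + C(6,1)·0.50^1·0.50^5.
= 0.015625 + 0.093750 = 0.1094.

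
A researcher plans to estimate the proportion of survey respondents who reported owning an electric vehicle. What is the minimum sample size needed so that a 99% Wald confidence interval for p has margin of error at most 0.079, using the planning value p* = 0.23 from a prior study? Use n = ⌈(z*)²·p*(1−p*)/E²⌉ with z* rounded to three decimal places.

The 99% critical value is z* = 2.576.
p*(1−p*) = 0.23·0.77 = 0.1771.
Required n before rounding: 6.635776 × 0.1771 / 0.079² = 188.303.
⌈188.303⌉ = 189.

n = 189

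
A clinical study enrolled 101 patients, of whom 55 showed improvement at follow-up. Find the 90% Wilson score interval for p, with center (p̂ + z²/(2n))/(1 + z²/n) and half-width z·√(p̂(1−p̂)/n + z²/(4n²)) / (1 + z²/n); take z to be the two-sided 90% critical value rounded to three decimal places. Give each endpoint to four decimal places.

(0.4629, 0.6238)

p̂ = 55/101 = 0.54455; z = 1.645, so z² = 2.706025.
Denominator 1 + z²/n = 1 + 2.706025/101 = 1.026792.
Center = (0.54455 + 0.013396)/1.026792 = 0.54339.
Radicand: p̂(1−p̂)/n + z²/(4n²) = 0.002455593 + 0.000066318 = 0.002521911.
Half-width = 1.645·√0.002521911/1.026792 = 0.08045.
Interval: 0.54339 ± 0.08045 → (0.4629, 0.6238).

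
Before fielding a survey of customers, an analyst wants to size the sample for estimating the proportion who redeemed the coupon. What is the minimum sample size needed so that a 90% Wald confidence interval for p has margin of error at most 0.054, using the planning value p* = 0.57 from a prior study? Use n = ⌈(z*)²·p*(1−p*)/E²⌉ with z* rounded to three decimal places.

For 90% confidence, z* = 1.645.
p*(1−p*) = 0.2451.
Required n before rounding: 2.706025 × 0.2451 / 0.054² = 227.451.
Rounding up, n = 228.

n = 228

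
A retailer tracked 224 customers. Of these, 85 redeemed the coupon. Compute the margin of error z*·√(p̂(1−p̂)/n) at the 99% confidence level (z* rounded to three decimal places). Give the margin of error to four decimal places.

Sample proportion p̂ = 85/224 = 0.37946.
SE(p̂) = √(0.37946·0.62054/224) = 0.032422.
The 99% critical value is z* = 2.576.
ME = 2.576·0.032422 = 0.0835.

ME = 0.0835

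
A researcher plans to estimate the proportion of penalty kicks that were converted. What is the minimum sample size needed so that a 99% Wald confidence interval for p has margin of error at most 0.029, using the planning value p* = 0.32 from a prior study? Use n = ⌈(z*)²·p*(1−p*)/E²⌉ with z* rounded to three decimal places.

For 99% confidence, z* = 2.576.
p*(1−p*) = 0.32·0.68 = 0.2176.
Required n before rounding: 6.635776 × 0.2176 / 0.029² = 1716.938.
Rounding up, n = 1717.

n = 1717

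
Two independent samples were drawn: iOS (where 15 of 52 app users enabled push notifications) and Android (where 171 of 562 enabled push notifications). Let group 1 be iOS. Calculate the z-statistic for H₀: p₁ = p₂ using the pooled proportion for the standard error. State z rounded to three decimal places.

p̂₁ = 15/52 = 0.28846, p̂₂ = 171/562 = 0.30427.
Pooled p̂ = (15+171)/(52+562) = 186/614 = 0.30293.
SE = √[p̂(1−p̂)(1/n₁+1/n₂)] = √[0.30293·0.69707·(1/52+1/562)] ≈ 0.066608.
z = (p̂₁ − p̂₂)/SE = (0.28846 − 0.30427)/0.066608 = -0.01581/0.066608 = -0.237.

z = -0.237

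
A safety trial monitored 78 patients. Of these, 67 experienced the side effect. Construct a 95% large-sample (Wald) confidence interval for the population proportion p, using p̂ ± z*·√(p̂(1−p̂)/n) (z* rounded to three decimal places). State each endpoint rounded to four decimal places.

(0.7817, 0.9362)

With x = 67 successes in n = 78, p̂ = 0.85897.
SE = √(p̂(1−p̂)/n) = √(0.121137/78) = 0.039409.
The 95% critical value is z* = 1.960.
Margin = 1.960·0.039409 = 0.07724.
So the interval runs from 0.7817 to 0.9362.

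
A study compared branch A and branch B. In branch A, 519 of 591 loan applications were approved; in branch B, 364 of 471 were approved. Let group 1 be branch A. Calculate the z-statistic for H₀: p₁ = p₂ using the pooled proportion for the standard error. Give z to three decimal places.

z = 4.556

p̂₁ = 519/591 = 0.87817, p̂₂ = 364/471 = 0.77282.
Pooling: p̂ = 883/1062 = 0.83145.
SE = √[p̂(1−p̂)(1/n₁+1/n₂)] = √[0.83145·0.16855·(1/591+1/471)] ≈ 0.023123.
z = 0.10535/0.023123 = 4.556.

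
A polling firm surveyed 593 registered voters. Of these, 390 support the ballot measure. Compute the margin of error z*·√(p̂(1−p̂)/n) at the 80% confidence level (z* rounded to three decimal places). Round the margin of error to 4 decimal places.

ME = 0.0250

p̂ = 390/593 = 0.65767.
SE = √(p̂(1−p̂)/n) = √(0.225139/593) = 0.019485.
The 80% critical value is z* = 1.282.
ME = 1.282·0.019485 = 0.0250.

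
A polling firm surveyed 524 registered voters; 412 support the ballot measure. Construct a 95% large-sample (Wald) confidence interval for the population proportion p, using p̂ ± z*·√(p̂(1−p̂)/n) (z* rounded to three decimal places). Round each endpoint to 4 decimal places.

The sample proportion is 412/524 = 0.78626.
Standard error of p̂: √(0.168055/524) = √0.000320717 = 0.017909.
z* = 1.960 at the 95% level.
Margin of error: 1.960 × 0.017909 = 0.03510.
So the interval runs from 0.7512 to 0.8214.

(0.7512, 0.8214)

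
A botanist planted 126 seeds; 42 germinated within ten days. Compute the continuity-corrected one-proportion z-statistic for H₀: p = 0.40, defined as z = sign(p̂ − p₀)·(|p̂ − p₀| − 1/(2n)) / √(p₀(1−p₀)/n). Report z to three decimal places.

Sample proportion p̂ = 42/126 = 0.33333. p̂ − p₀ = -0.066667.
Continuity correction 1/(2n) = 1/252 = 0.003968.
Corrected numerator: |-0.066667| − 0.003968 = 0.062699.
Null standard error: √(0.40·0.60/126) = √0.001904762 = 0.043644.
z = −0.062699/0.043644 = -1.437.

z = -1.437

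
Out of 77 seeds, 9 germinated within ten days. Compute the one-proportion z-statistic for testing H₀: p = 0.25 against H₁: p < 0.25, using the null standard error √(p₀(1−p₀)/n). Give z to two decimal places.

With x = 9 successes in n = 77, p̂ = 0.11688.
SE₀ = √(0.25·0.75/77) = 0.049346.
Test statistic: z = -0.13312/0.049346 = -2.70.

z = -2.70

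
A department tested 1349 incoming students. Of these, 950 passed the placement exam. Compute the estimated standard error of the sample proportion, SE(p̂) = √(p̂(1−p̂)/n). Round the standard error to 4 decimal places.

SE = 0.0124

The sample proportion is 950/1349 = 0.70423.
p̂(1−p̂) = 0.208290.
SE = √(0.208290/1349) = √0.000154403 = 0.0124.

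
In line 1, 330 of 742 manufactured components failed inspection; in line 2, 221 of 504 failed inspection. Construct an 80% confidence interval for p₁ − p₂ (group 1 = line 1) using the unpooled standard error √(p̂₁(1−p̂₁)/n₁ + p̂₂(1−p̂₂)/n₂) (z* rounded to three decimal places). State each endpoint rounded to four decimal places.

p̂₁ = 330/742 = 0.44474, p̂₂ = 221/504 = 0.43849; p̂₁ − p̂₂ = 0.00625.
Unpooled SE = √(p̂₁(1−p̂₁)/n₁ + p̂₂(1−p̂₂)/n₂) = √(0.000332812 + 0.000488525) = 0.028659.
For 80% confidence, z* = 1.282. Margin = 1.282·0.028659 = 0.03674.
CI: 0.00625 ± 0.03674 = (-0.0305, 0.0430).

(-0.0305, 0.0430)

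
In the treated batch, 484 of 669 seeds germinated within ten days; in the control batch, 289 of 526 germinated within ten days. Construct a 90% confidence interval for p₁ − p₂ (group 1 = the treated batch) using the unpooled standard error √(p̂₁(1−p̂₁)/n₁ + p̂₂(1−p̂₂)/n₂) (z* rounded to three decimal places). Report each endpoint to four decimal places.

p̂₁ = 484/669 = 0.72347, p̂₂ = 289/526 = 0.54943; p̂₁ − p̂₂ = 0.17404.
SE = √(0.000299047 + 0.000470640) = √0.000769687 = 0.027743.
For 90% confidence, z* = 1.645. Margin of error = 0.04564.
So the interval runs from 0.1284 to 0.2197.

(0.1284, 0.2197)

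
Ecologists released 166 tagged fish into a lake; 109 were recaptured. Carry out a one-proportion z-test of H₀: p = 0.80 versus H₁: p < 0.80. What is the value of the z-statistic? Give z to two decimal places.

p̂ = 109/166 = 0.65663.
Under H₀, SE = √(p₀(1−p₀)/n) = √(0.80·0.20/166) = √0.000963855 = 0.031046.
z = (0.65663 − 0.80)/0.031046 = -0.14337/0.031046 = -4.62.

z = -4.62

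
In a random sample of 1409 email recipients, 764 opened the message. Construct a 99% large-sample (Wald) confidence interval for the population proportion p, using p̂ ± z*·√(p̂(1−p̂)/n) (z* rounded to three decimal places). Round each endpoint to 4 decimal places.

With x = 764 successes in n = 1409, p̂ = 0.54223.
Standard error of p̂: √(0.248217/1409) = √0.000176165 = 0.013273.
z* = 2.576 at the 99% level.
Margin of error: 2.576 × 0.013273 = 0.03419.
CI: 0.54223 ± 0.03419 = (0.5080, 0.5764).

(0.5080, 0.5764)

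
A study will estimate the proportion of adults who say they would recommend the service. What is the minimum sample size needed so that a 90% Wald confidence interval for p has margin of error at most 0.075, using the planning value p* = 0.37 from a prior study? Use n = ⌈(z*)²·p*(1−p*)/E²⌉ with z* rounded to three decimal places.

For 90% confidence, z* = 1.645.
p*(1−p*) = 0.37·0.63 = 0.2331.
(z*)²·p*(1−p*)/E² = 2.706025·0.2331/0.005625 = 112.138.
Rounding up, n = 113.

n = 113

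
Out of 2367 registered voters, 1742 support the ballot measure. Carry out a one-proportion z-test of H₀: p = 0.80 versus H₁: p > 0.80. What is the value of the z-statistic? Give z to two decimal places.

The sample proportion is 1742/2367 = 0.73595.
Under H₀, SE = √(p₀(1−p₀)/n) = √(0.80·0.20/2367) = √0.000067596 = 0.008222.
z = (0.73595 − 0.80)/0.008222 = -0.06405/0.008222 = -7.79.

z = -7.79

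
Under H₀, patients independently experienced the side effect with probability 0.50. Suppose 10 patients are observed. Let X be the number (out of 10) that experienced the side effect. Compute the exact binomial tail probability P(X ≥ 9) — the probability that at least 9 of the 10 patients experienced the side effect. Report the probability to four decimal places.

P = 0.0107

X ~ Binomial(n=10, p=0.50).
P(X ≥ 9) = C(10,9)·0.50^9·0.50^1 + C(10,10)·0.50^10·0.50^0.
= 0.009766 + 0.000977 = 0.0107.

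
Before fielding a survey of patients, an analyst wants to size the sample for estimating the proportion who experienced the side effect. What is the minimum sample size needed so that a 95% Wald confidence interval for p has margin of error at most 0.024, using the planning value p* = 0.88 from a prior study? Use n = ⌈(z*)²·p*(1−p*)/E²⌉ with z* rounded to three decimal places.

n = 705

For 95% confidence, z* = 1.960.
p*(1−p*) = 0.1056.
Required n before rounding: 3.841600 × 0.1056 / 0.024² = 704.293.
Rounding up, n = 705.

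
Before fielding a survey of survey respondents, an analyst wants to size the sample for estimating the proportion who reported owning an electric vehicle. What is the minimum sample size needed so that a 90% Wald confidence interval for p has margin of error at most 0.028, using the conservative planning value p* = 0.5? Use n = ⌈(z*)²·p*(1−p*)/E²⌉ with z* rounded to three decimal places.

n = 863

The 90% critical value is z* = 1.645.
p*(1−p*) = 0.2500.
Required n before rounding: 2.706025 × 0.2500 / 0.028² = 862.891.
⌈862.891⌉ = 863.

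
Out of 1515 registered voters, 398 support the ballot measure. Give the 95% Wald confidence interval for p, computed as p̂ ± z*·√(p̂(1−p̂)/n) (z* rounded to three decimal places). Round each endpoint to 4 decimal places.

(0.2405, 0.2849)

Sample proportion p̂ = 398/1515 = 0.26271.
SE = √(p̂(1−p̂)/n) = √(0.193692/1515) = 0.011307.
z* = 1.960 at the 95% level.
Margin = 1.960·0.011307 = 0.02216.
Interval: 0.26271 ± 0.02216 → (0.2405, 0.2849).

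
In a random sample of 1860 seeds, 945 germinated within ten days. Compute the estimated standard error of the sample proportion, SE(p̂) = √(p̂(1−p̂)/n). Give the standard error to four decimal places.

SE = 0.0116

With x = 945 successes in n = 1860, p̂ = 0.50806.
p̂(1−p̂) = 0.50806·0.49194 = 0.249935.
Dividing by n and taking the root: √0.000134374 = 0.0116.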